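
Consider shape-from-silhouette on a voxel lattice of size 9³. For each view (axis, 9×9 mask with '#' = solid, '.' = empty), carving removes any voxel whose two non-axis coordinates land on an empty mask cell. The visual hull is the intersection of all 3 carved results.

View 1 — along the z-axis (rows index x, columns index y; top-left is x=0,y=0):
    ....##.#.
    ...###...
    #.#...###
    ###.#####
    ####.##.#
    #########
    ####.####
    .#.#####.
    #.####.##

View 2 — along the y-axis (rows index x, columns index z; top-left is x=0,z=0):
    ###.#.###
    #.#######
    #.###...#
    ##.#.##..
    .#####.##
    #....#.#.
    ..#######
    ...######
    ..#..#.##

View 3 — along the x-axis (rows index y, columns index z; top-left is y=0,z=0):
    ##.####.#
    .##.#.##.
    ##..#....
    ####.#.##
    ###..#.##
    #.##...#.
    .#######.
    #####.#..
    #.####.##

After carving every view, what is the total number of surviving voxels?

remaining voxels: 192

before carving: 729 voxels (9×9×9)
[1] z-view keeps 56 columns → grid now 504
[2] y-view keeps 52 columns → grid now 306
[3] x-view keeps 52 columns → grid now 192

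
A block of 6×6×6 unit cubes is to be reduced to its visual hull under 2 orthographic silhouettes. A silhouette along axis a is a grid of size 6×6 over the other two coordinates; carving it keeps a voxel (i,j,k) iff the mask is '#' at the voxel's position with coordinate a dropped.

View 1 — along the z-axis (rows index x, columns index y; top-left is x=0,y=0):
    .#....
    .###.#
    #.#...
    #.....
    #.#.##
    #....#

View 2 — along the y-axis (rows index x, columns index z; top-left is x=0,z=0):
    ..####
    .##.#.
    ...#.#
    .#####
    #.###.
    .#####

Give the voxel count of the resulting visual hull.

remaining voxels: 51

start: 6×6×6 = 216 voxels
  1. axis=2 (XY plane), |mask|=14  ⇒  voxels=84
  2. axis=1 (XZ plane), |mask|=23  ⇒  voxels=51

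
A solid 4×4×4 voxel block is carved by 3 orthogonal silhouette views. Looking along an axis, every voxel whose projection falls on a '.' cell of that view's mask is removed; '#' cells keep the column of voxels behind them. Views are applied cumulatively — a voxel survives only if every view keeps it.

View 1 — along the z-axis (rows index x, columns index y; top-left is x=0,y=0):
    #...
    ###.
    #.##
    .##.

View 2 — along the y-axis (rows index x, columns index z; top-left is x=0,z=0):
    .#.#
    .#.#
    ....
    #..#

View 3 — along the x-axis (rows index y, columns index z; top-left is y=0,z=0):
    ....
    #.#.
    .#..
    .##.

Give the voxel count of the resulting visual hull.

voxel count = 2

before carving: 64 voxels (4×4×4)
carve view 1 (along z, XY-mask fill 9/16): 36 voxels remain
carve view 2 (along y, XZ-mask fill 6/16): 12 voxels remain
carve view 3 (along x, YZ-mask fill 5/16): 2 voxels remain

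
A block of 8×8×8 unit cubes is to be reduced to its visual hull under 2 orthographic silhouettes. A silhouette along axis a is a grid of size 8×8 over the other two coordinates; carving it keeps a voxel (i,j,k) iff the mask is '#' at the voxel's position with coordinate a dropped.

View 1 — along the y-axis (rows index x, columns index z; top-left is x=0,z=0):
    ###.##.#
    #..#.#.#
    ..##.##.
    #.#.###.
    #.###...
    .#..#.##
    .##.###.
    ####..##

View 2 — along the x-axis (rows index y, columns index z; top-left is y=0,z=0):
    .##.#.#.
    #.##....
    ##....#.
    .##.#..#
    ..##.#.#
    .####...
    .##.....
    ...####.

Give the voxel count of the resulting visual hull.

start: 8×8×8 = 512 voxels
[1] y-view keeps 38 columns → grid now 304
[2] x-view keeps 28 columns → grid now 135

voxel count = 135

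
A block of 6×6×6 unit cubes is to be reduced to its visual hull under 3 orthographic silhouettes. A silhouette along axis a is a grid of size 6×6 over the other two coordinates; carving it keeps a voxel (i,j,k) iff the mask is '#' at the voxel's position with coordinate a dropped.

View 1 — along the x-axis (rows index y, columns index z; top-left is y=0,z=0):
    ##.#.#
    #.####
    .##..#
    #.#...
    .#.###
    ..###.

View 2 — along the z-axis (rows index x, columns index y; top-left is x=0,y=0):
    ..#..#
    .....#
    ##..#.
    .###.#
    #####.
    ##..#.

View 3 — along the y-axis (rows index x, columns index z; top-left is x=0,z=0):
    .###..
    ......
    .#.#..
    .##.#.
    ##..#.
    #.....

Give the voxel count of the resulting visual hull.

before carving: 216 voxels (6×6×6)
V1 x: intersect with YZ mask (21 set) -- 126 left
V2 z: intersect with XY mask (18 set) -- 66 left
V3 y: intersect with XZ mask (12 set) -- 26 left

remaining voxels: 26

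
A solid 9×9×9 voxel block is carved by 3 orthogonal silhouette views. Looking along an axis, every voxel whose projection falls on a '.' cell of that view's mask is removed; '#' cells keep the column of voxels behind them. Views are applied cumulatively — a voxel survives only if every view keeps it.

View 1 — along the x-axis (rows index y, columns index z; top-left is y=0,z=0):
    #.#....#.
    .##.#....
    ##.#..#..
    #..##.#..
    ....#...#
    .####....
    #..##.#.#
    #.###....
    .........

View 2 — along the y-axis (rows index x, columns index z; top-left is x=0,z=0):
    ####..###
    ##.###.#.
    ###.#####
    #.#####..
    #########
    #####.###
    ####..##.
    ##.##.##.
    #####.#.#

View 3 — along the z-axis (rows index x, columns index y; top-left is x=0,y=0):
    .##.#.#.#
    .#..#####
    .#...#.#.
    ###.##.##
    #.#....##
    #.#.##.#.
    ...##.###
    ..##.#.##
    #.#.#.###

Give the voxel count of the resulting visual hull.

voxel count = 115

before carving: 729 voxels (9×9×9)
carve view 1 (along x, YZ-mask fill 29/81): 261 voxels remain
carve view 2 (along y, XZ-mask fill 63/81): 220 voxels remain
carve view 3 (along z, XY-mask fill 46/81): 115 voxels remain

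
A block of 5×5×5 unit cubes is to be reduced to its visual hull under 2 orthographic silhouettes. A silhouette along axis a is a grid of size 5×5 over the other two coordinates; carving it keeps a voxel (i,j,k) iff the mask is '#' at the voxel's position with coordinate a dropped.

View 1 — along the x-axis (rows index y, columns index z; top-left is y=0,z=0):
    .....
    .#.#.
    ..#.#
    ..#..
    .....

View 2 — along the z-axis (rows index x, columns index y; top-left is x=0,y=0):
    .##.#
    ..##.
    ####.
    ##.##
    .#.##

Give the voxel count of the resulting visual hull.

18 voxels

before carving: 125 voxels (5×5×5)
V1 x: intersect with YZ mask (5 set) -- 25 left
V2 z: intersect with XY mask (16 set) -- 18 left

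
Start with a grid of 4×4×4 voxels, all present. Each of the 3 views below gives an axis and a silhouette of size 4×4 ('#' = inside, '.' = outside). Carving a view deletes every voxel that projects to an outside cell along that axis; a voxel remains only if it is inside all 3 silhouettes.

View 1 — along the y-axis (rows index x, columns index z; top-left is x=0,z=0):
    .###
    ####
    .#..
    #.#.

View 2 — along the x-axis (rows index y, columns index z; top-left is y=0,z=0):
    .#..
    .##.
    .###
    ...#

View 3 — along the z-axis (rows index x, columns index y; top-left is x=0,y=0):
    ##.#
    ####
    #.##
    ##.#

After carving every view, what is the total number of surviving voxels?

full grid |V| = 64
after view 1 [y-axis, 10 of 16 cells solid] → remaining = 40
after view 2 [x-axis, 7 of 16 cells solid] → remaining = 19
after view 3 [z-axis, 13 of 16 cells solid] → remaining = 14

14 voxels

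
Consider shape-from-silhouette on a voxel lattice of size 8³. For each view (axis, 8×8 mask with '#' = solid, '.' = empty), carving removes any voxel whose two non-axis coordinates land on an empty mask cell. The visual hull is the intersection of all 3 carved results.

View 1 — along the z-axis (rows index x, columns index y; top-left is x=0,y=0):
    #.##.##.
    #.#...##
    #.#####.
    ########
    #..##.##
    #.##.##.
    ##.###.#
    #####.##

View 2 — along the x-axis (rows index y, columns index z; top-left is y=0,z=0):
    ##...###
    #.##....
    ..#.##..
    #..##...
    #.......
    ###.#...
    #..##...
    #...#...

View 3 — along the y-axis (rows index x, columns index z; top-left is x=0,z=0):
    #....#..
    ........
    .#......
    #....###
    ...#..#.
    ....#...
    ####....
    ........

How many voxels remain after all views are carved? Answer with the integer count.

voxel count = 38

full grid |V| = 512
  1. axis=2 (XY plane), |mask|=46  ⇒  voxels=368
  2. axis=0 (YZ plane), |mask|=24  ⇒  voxels=144
  3. axis=1 (XZ plane), |mask|=14  ⇒  voxels=38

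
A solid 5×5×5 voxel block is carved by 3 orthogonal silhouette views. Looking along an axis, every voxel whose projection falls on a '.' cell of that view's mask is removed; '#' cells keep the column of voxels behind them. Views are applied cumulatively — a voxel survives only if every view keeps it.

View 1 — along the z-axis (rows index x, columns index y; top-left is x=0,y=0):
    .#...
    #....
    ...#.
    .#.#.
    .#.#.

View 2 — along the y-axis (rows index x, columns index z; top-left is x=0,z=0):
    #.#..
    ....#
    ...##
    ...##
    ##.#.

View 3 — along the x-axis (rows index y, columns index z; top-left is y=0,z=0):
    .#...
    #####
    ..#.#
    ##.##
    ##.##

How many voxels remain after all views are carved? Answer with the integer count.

initial block: 5^3 = 125
step 1: project along z, AND mask (7/25) → |grid| = 35
step 2: project along y, AND mask (10/25) → |grid| = 15
step 3: project along x, AND mask (16/25) → |grid| = 14

voxel count = 14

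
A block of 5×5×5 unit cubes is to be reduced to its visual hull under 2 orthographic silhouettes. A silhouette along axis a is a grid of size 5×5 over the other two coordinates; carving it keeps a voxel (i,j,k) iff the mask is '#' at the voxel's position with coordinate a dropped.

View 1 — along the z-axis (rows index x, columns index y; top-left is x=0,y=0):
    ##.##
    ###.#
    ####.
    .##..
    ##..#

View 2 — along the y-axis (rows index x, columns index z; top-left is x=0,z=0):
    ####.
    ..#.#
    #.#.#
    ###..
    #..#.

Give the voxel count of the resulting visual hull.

before carving: 125 voxels (5×5×5)
after view 1 [z-axis, 17 of 25 cells solid] → remaining = 85
after view 2 [y-axis, 14 of 25 cells solid] → remaining = 48

48 voxels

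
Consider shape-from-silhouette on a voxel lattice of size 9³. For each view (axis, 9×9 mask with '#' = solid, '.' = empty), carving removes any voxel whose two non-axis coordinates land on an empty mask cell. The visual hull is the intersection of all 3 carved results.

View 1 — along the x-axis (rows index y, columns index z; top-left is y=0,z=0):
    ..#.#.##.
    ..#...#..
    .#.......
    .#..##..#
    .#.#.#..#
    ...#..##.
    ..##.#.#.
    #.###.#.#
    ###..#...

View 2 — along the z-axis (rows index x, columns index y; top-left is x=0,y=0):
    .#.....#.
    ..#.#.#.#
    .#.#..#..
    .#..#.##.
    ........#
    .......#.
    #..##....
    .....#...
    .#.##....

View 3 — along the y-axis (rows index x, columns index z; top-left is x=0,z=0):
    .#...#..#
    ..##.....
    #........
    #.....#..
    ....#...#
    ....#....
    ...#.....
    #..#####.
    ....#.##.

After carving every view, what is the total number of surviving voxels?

15 voxels

start: 9×9×9 = 729 voxels
carve view 1 (along x, YZ-mask fill 32/81): 288 voxels remain
carve view 2 (along z, XY-mask fill 22/81): 82 voxels remain
carve view 3 (along y, XZ-mask fill 21/81): 15 voxels remain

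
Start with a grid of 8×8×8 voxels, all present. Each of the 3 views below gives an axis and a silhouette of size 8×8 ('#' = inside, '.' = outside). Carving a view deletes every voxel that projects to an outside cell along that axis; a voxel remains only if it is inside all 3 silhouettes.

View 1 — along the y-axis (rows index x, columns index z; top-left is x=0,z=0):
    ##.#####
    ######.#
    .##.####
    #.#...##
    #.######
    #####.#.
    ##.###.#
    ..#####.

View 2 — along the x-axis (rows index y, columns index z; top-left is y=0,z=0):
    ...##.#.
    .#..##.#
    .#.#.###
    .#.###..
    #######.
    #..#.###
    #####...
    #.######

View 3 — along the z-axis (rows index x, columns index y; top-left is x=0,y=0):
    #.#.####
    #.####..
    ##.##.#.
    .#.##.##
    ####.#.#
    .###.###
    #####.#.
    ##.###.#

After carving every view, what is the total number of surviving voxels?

before carving: 512 voxels (8×8×8)
  1. axis=1 (XZ plane), |mask|=48  ⇒  voxels=384
  2. axis=0 (YZ plane), |mask|=40  ⇒  voxels=241
  3. axis=2 (XY plane), |mask|=45  ⇒  voxels=166

166 voxels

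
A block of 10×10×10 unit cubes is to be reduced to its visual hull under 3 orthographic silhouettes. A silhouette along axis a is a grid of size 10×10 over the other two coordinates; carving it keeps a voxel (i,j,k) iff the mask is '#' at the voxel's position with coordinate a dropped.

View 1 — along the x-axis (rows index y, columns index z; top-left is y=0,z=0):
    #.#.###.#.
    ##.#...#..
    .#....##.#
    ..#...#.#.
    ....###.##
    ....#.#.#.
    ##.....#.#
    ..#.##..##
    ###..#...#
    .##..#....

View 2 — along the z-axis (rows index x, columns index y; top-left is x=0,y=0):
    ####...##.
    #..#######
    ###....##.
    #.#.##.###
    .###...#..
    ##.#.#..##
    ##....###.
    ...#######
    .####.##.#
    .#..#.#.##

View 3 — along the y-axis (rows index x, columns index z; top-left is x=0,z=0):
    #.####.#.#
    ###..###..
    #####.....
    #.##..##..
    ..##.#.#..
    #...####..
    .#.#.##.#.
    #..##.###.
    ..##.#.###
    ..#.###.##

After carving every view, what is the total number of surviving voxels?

voxel count = 131

initial block: 10^3 = 1000
[1] x-view keeps 42 columns → grid now 420
[2] z-view keeps 60 columns → grid now 257
[3] y-view keeps 55 columns → grid now 131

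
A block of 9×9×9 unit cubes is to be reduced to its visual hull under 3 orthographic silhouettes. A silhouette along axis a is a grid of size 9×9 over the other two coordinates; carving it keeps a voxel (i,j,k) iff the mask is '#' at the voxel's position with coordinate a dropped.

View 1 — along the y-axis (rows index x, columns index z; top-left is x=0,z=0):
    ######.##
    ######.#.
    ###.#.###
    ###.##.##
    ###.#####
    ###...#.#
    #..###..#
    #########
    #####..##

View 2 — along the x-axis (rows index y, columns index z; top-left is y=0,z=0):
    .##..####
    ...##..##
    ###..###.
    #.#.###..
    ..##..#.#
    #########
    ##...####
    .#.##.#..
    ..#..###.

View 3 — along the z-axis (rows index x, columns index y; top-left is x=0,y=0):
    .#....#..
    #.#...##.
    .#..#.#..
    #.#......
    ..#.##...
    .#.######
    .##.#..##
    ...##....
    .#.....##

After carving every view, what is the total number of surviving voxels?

full grid |V| = 729
  1. axis=1 (XZ plane), |mask|=63  ⇒  voxels=567
  2. axis=0 (YZ plane), |mask|=48  ⇒  voxels=326
  3. axis=2 (XY plane), |mask|=31  ⇒  voxels=111

remaining voxels: 111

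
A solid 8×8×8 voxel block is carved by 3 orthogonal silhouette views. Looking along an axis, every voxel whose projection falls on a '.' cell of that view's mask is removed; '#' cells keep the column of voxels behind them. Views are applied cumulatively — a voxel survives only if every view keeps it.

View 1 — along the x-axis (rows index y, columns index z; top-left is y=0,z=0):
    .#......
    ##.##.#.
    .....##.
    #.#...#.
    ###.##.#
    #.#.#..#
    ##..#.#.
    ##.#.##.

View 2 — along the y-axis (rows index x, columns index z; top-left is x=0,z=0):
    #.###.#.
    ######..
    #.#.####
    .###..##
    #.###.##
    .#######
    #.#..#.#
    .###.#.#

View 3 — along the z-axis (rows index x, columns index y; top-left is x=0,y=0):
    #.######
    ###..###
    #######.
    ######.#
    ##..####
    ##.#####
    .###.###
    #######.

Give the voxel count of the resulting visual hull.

remaining voxels: 129

initial block: 8^3 = 512
  1. axis=0 (YZ plane), |mask|=30  ⇒  voxels=240
  2. axis=1 (XZ plane), |mask|=44  ⇒  voxels=158
  3. axis=2 (XY plane), |mask|=53  ⇒  voxels=129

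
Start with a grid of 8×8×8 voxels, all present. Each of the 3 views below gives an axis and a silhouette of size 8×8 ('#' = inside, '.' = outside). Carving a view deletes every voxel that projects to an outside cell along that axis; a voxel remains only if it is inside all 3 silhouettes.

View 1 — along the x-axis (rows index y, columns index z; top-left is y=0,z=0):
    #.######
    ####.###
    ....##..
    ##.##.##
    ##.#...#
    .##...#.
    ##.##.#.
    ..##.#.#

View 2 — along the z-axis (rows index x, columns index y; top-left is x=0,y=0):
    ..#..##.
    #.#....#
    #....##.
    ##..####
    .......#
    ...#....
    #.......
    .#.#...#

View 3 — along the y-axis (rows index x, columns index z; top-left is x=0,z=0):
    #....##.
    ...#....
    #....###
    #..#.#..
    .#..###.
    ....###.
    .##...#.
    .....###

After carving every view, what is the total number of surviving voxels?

start: 8×8×8 = 512 voxels
after view 1 [x-axis, 38 of 64 cells solid] → remaining = 304
after view 2 [z-axis, 21 of 64 cells solid] → remaining = 102
after view 3 [y-axis, 24 of 64 cells solid] → remaining = 37

37 voxels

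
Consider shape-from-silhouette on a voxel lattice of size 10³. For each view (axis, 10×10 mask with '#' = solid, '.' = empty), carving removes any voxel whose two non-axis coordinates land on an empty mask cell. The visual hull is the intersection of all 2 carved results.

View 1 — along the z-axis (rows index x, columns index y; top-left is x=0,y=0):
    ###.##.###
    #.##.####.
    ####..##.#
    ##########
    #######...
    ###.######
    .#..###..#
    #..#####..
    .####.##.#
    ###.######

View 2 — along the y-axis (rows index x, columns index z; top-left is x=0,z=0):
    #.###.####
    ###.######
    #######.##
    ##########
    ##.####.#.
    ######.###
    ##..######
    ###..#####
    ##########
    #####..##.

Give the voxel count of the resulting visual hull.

voxel count = 641

full grid |V| = 1000
[1] z-view keeps 75 columns → grid now 750
[2] y-view keeps 85 columns → grid now 641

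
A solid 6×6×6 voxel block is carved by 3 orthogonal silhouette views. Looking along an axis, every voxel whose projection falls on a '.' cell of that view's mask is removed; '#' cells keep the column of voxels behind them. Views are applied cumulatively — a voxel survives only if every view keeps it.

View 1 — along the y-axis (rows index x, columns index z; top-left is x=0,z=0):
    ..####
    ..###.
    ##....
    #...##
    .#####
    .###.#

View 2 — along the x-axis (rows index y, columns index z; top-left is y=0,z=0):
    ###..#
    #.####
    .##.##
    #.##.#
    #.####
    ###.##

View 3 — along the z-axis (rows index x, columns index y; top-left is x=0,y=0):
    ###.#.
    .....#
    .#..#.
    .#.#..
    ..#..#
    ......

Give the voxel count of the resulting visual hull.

full grid |V| = 216
after view 1 [y-axis, 21 of 36 cells solid] → remaining = 126
after view 2 [x-axis, 27 of 36 cells solid] → remaining = 95
after view 3 [z-axis, 11 of 36 cells solid] → remaining = 30

remaining voxels: 30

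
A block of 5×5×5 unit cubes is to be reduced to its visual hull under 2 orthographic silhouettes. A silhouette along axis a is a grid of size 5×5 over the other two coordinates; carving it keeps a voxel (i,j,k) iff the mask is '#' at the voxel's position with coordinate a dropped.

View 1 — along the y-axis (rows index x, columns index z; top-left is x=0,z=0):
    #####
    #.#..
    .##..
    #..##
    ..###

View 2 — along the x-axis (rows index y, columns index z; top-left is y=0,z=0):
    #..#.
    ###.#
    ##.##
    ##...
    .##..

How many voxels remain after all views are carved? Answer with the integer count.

full grid |V| = 125
  1. axis=1 (XZ plane), |mask|=15  ⇒  voxels=75
  2. axis=0 (YZ plane), |mask|=14  ⇒  voxels=40

remaining voxels: 40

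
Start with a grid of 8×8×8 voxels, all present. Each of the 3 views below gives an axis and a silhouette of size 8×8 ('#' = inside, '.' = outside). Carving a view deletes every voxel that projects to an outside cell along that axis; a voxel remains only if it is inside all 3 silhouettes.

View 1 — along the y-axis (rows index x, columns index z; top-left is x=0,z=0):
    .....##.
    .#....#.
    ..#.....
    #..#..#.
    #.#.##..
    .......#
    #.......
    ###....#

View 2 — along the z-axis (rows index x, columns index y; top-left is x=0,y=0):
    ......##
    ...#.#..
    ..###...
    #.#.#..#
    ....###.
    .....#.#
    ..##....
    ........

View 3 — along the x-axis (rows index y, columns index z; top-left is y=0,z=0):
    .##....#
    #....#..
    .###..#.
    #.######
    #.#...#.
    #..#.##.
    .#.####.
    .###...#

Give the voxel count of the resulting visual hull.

remaining voxels: 20

start: 8×8×8 = 512 voxels
after view 1 [y-axis, 18 of 64 cells solid] → remaining = 144
after view 2 [z-axis, 18 of 64 cells solid] → remaining = 39
after view 3 [x-axis, 32 of 64 cells solid] → remaining = 20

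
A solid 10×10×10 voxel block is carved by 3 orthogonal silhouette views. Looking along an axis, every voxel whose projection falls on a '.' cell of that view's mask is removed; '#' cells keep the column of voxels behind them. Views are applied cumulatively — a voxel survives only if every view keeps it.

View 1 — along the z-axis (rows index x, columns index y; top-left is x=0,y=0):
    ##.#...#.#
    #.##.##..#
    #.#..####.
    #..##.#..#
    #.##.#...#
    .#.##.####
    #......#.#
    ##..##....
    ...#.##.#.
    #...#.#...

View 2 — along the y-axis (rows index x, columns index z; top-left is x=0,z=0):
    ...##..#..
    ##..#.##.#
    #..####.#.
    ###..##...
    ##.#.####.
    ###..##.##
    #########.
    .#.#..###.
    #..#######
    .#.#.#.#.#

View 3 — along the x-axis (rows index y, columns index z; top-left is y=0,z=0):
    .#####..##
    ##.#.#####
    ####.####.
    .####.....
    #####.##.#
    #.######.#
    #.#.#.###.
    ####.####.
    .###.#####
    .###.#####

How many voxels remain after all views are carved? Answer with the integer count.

199 voxels

before carving: 1000 voxels (10×10×10)
  1. axis=2 (XY plane), |mask|=48  ⇒  voxels=480
  2. axis=1 (XZ plane), |mask|=61  ⇒  voxels=290
  3. axis=0 (YZ plane), |mask|=73  ⇒  voxels=199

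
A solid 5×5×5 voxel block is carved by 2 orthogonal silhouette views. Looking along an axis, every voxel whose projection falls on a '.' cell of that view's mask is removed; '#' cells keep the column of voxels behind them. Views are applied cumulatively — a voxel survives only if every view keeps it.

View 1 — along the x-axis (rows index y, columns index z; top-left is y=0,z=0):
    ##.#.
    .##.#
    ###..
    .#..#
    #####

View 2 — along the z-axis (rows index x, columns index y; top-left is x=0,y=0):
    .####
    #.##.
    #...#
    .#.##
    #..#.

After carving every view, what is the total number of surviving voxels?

before carving: 125 voxels (5×5×5)
[1] x-view keeps 16 columns → grid now 80
[2] z-view keeps 14 columns → grid now 44

remaining voxels: 44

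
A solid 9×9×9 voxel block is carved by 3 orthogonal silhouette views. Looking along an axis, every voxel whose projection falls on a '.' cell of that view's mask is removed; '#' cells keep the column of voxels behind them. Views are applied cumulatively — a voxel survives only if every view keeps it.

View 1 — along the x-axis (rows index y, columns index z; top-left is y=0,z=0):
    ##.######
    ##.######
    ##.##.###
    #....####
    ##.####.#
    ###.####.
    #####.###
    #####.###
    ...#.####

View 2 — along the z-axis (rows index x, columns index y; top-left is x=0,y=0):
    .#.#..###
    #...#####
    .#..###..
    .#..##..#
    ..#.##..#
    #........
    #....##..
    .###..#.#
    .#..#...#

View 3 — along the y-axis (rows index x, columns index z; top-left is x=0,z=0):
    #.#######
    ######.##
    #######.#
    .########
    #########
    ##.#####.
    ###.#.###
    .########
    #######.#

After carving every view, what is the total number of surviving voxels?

218 voxels

full grid |V| = 729
[1] x-view keeps 63 columns → grid now 567
[2] z-view keeps 35 columns → grid now 244
[3] y-view keeps 71 columns → grid now 218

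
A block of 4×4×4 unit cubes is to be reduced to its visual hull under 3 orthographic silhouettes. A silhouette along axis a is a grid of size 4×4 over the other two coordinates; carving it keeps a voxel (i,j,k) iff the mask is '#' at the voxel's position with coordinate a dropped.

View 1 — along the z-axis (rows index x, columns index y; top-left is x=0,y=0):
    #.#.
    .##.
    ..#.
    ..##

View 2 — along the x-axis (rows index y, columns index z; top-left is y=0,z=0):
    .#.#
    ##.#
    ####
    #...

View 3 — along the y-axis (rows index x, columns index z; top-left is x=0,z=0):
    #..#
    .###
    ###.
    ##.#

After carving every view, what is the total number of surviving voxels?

start: 4×4×4 = 64 voxels
carve view 1 (along z, XY-mask fill 7/16): 28 voxels remain
carve view 2 (along x, YZ-mask fill 10/16): 22 voxels remain
carve view 3 (along y, XZ-mask fill 11/16): 15 voxels remain

|visual hull| = 15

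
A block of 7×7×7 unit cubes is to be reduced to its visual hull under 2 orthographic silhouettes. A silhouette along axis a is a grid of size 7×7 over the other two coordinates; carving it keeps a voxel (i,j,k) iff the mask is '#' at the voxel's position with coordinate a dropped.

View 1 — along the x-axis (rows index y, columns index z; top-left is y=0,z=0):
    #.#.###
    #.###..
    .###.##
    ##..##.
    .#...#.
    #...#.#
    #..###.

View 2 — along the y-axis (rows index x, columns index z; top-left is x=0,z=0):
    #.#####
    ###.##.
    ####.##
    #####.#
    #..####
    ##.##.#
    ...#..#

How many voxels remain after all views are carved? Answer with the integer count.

full grid |V| = 343
carve view 1 (along x, YZ-mask fill 27/49): 189 voxels remain
carve view 2 (along y, XZ-mask fill 35/49): 135 voxels remain

|visual hull| = 135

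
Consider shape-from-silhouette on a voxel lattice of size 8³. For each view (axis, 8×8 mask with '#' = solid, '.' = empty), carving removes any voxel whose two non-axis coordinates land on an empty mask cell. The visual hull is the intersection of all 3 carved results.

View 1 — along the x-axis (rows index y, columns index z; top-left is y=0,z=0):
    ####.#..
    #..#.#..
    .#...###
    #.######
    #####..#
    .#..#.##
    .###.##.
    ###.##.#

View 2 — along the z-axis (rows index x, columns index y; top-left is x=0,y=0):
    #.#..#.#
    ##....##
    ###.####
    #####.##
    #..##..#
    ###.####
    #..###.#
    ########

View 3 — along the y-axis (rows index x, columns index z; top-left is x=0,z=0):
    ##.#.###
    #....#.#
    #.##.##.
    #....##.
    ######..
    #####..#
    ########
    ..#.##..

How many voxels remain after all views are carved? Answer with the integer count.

start: 8×8×8 = 512 voxels
after view 1 [x-axis, 40 of 64 cells solid] → remaining = 320
after view 2 [z-axis, 46 of 64 cells solid] → remaining = 232
after view 3 [y-axis, 40 of 64 cells solid] → remaining = 145

voxel count = 145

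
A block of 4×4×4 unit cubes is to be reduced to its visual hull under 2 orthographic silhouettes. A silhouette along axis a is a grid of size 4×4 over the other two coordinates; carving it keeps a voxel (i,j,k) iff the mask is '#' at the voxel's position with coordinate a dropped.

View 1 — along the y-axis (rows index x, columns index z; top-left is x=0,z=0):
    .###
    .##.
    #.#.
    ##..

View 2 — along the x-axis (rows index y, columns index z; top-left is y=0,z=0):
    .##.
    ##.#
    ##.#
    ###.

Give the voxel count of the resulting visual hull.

start: 4×4×4 = 64 voxels
[1] y-view keeps 9 columns → grid now 36
[2] x-view keeps 11 columns → grid now 26

|visual hull| = 26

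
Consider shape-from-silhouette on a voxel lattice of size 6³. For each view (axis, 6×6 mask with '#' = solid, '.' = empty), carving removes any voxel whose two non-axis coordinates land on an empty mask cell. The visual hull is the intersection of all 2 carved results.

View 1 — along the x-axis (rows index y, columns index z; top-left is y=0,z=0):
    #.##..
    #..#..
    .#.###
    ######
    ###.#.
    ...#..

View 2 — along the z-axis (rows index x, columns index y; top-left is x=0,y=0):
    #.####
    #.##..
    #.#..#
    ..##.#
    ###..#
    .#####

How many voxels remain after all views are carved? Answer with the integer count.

initial block: 6^3 = 216
step 1: project along x, AND mask (20/36) → |grid| = 120
step 2: project along z, AND mask (23/36) → |grid| = 77

|visual hull| = 77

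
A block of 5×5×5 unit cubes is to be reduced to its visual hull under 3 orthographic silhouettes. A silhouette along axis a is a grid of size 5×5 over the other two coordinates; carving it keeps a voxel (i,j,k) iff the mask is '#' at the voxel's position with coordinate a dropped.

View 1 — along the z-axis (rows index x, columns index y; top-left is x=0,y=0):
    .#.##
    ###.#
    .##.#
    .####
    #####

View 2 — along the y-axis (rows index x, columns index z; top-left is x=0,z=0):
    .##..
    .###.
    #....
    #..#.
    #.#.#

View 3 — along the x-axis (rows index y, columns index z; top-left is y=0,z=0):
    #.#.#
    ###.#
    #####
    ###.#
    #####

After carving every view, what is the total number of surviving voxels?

39 voxels

full grid |V| = 125
V1 z: intersect with XY mask (19 set) -- 95 left
V2 y: intersect with XZ mask (11 set) -- 44 left
V3 x: intersect with YZ mask (21 set) -- 39 left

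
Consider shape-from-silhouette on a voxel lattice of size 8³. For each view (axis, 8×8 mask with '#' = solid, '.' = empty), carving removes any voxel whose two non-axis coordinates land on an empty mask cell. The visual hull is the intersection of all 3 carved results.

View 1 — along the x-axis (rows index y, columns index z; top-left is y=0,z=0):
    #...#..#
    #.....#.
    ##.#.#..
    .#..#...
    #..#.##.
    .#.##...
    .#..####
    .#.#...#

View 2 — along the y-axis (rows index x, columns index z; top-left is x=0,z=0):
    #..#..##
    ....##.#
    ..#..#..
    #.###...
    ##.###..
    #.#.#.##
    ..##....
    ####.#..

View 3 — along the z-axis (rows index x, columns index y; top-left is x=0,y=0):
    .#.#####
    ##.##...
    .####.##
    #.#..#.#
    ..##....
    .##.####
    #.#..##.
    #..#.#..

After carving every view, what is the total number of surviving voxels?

before carving: 512 voxels (8×8×8)
[1] x-view keeps 26 columns → grid now 208
[2] y-view keeps 30 columns → grid now 93
[3] z-view keeps 35 columns → grid now 46

46 voxels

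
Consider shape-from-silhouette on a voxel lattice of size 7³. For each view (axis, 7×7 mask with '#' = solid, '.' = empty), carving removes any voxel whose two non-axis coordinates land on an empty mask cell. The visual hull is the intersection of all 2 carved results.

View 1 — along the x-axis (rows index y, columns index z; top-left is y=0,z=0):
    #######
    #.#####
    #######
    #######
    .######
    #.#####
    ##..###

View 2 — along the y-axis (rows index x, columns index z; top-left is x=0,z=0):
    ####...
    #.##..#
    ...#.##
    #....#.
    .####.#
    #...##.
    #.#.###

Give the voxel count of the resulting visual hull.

165 voxels

full grid |V| = 343
[1] x-view keeps 44 columns → grid now 308
[2] y-view keeps 26 columns → grid now 165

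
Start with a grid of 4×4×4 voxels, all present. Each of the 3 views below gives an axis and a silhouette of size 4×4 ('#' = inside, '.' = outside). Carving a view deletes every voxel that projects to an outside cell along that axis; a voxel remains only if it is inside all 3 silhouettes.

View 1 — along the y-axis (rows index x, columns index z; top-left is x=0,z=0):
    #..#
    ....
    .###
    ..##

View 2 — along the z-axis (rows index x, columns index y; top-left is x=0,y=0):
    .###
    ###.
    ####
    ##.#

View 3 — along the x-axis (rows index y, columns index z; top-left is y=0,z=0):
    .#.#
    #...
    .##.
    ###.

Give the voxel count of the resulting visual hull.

10 voxels

before carving: 64 voxels (4×4×4)
carve view 1 (along y, XZ-mask fill 7/16): 28 voxels remain
carve view 2 (along z, XY-mask fill 13/16): 24 voxels remain
carve view 3 (along x, YZ-mask fill 8/16): 10 voxels remain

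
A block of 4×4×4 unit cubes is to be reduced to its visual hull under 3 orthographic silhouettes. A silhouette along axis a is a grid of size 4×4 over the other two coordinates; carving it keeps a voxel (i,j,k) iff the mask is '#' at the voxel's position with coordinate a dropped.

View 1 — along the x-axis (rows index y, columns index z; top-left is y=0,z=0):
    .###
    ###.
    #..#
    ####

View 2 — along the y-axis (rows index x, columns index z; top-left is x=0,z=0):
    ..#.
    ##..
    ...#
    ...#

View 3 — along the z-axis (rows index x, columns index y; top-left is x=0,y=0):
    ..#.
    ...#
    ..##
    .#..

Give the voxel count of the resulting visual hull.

4 voxels

initial block: 4^3 = 64
step 1: project along x, AND mask (12/16) → |grid| = 48
step 2: project along y, AND mask (5/16) → |grid| = 15
step 3: project along z, AND mask (5/16) → |grid| = 4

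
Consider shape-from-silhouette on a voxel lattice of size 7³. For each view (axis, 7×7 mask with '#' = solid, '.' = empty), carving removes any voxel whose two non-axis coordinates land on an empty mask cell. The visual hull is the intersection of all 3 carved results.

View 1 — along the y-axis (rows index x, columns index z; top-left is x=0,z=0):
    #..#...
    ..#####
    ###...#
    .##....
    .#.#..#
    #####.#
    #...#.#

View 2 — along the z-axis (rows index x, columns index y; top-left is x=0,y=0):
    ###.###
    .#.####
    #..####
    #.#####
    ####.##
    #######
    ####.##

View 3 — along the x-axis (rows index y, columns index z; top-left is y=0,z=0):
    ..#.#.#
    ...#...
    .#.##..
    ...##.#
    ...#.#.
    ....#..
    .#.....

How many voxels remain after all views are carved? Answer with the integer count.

43 voxels

before carving: 343 voxels (7×7×7)
step 1: project along y, AND mask (25/49) → |grid| = 175
step 2: project along z, AND mask (41/49) → |grid| = 147
step 3: project along x, AND mask (14/49) → |grid| = 43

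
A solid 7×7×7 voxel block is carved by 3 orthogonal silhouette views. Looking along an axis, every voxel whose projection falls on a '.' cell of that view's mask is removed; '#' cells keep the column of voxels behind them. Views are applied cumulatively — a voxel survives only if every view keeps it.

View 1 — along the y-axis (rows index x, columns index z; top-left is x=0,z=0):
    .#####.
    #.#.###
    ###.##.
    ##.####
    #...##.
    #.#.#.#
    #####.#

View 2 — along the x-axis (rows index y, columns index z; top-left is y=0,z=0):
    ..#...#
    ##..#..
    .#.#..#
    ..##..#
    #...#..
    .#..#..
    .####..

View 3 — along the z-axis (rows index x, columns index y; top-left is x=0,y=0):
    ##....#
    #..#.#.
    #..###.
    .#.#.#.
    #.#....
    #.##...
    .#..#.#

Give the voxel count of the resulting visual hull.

voxel count = 39

before carving: 343 voxels (7×7×7)
step 1: project along y, AND mask (34/49) → |grid| = 238
step 2: project along x, AND mask (19/49) → |grid| = 92
step 3: project along z, AND mask (21/49) → |grid| = 39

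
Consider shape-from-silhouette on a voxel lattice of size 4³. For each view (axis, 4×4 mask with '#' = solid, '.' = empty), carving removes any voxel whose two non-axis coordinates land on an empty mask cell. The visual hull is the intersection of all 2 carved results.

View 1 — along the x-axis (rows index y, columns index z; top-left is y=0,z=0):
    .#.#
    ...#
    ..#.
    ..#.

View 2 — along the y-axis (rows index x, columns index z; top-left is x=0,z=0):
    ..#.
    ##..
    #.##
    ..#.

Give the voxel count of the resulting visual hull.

|visual hull| = 9

initial block: 4^3 = 64
after view 1 [x-axis, 5 of 16 cells solid] → remaining = 20
after view 2 [y-axis, 7 of 16 cells solid] → remaining = 9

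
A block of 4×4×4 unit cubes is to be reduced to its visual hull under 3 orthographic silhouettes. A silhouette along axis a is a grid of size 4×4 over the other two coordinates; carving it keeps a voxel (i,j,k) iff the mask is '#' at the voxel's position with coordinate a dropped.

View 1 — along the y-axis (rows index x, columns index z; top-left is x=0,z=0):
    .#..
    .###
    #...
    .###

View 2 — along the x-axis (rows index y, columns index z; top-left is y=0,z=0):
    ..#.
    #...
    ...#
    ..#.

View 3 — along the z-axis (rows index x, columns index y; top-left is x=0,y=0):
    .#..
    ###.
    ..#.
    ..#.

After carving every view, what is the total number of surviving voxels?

3 voxels

full grid |V| = 64
[1] y-view keeps 8 columns → grid now 32
[2] x-view keeps 4 columns → grid now 7
[3] z-view keeps 6 columns → grid now 3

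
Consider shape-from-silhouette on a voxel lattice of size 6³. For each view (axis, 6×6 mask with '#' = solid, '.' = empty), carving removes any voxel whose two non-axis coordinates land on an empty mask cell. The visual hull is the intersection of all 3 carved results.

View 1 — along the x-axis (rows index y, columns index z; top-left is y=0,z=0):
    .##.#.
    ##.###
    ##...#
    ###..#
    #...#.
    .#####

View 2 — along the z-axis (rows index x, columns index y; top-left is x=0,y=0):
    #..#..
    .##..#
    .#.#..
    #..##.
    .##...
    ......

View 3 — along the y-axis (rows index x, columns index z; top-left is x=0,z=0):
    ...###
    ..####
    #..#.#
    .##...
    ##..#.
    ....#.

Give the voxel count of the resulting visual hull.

remaining voxels: 24

start: 6×6×6 = 216 voxels
step 1: project along x, AND mask (22/36) → |grid| = 132
step 2: project along z, AND mask (12/36) → |grid| = 46
step 3: project along y, AND mask (16/36) → |grid| = 24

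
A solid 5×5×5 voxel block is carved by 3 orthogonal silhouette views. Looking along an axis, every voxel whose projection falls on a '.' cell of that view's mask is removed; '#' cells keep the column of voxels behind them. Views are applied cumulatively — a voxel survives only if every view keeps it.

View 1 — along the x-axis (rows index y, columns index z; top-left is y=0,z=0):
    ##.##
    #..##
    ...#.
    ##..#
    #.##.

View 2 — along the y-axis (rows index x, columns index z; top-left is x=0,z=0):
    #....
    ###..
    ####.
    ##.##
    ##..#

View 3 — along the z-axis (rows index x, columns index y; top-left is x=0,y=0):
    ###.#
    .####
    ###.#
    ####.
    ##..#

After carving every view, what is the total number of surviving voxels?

34 voxels

full grid |V| = 125
[1] x-view keeps 14 columns → grid now 70
[2] y-view keeps 15 columns → grid now 44
[3] z-view keeps 19 columns → grid now 34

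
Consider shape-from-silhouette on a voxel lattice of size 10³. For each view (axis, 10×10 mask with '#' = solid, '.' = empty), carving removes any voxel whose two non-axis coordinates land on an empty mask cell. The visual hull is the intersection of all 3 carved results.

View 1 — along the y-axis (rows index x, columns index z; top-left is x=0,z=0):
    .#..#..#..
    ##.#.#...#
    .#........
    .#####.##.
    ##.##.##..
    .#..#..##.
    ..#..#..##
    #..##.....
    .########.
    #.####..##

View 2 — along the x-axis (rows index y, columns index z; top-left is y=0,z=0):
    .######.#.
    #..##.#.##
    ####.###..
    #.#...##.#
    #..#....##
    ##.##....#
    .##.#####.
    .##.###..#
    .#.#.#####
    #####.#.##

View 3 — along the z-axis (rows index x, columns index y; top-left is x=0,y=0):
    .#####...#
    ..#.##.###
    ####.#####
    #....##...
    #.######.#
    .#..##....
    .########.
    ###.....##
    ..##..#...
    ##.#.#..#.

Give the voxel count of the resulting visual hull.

|visual hull| = 153

full grid |V| = 1000
step 1: project along y, AND mask (48/100) → |grid| = 480
step 2: project along x, AND mask (62/100) → |grid| = 293
step 3: project along z, AND mask (56/100) → |grid| = 153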